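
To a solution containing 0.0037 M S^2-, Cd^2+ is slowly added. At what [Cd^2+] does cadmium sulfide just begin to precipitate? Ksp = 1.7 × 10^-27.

[Cd^2+] ≈ 4.6e-25 M

CdS(s) <=> Cd^2+(aq) + S^2-(aq)
Ksp = [Cd^2+][S^2-]
Precipitation begins when Q = Ksp. With [S^2-] = 0.0037 M:
1.7 × 10^-27 = (0.0037) × [Cd^2+]
[Cd^2+] = (1.7 × 10^-27 / 3.7 x 10^-3) = 4.6 x 10^-25 M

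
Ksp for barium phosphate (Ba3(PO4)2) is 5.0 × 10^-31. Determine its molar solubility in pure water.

s = 3.4e-7 M

Ba3(PO4)2(s) ⇌ 3 Ba^2+(aq) + 2 PO4^3-(aq)
Ksp = [Ba^2+]^3[PO4^3-]^2
With molar solubility s: [Ba^2+] = 3s, [PO4^3-] = 2s.
So Ksp = (3s)^3 × (2s)^2 = 108s^5
Solving, s = (5.0 × 10^-31/108)^(1/5) = 3.4 × 10^-7 M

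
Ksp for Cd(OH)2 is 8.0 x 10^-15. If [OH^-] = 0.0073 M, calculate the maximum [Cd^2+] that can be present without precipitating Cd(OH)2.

Cd(OH)2(s) ⇌ Cd^2+ + 2 OH^-
Ksp = [Cd^2+][OH^-]^2
Precipitation begins when Q = Ksp. With [OH^-] = 0.0073 M:
8.0 x 10^-15 = (0.0073)^2 × [Cd^2+]
[Cd^2+] = (8.0 x 10^-15 / 5.33 × 10^-5) = 1.5 × 10^-10 M

[Cd^2+] ≈ 1.5 x 10^-10 M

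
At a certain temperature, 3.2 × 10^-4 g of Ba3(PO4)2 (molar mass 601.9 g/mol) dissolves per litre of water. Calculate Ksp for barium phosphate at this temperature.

Ksp ≈ 4.6 x 10^-30

Molar solubility s = (3.2 × 10^-4 g/L) / (601.9 g/mol) = 5.32 x 10^-7 M.
Ba3(PO4)2(s) ⇌ 3 Ba^2+ + 2 PO4^3-
With molar solubility s: [Ba^2+] = 3s, [PO4^3-] = 2s.
Ksp = [Ba^2+]^3[PO4^3-]^2
Ksp = (3s)^3(2s)^2 = 108s^5
With s = 5.32 × 10^-7: Ksp = 4.6 × 10^-30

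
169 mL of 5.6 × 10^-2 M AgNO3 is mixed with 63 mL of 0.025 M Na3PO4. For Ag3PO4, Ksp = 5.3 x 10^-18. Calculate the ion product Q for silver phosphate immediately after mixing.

Total volume = 169 + 63 = 232 mL.
[Ag^+] = 5.6 x 10^-2 × (169/232) = 4.08 × 10^-2 M
[PO4^3-] = 2.5 × 10^-2 × (63/232) = 6.79 × 10^-3 M
Ag3PO4(s) <=> 3 Ag^+ + PO4^3-, so Q = [Ag^+]^3[PO4^3-]
Q = (4.08 × 10^-2)^3(6.79 × 10^-3) = 4.6 x 10^-7
Q > Ksp, so Ag3PO4 will precipitate.

4.6 × 10^-7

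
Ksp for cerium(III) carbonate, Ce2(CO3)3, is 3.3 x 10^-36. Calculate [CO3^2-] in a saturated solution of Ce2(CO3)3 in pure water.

[CO3^2-] ≈ 9.4 × 10^-8 M

Ce2(CO3)3(s) ⇌ 2 Ce^3+(aq) + 3 CO3^2-(aq)
Ksp = [Ce^3+]^2[CO3^2-]^3
For each mole of Ce2(CO3)3 that dissolves: [Ce^3+] = 2s, [CO3^2-] = 3s.
Ksp = (2s)^2(3s)^3 = 108s^5
Solving, s = (3.3 x 10^-36/108)^(1/5) = 3.14 × 10^-8 M
[CO3^2-] = 3s = 9.4 × 10^-8 M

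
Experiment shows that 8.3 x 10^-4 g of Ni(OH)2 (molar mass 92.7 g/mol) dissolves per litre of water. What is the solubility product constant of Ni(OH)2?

Molar solubility s = (8.3 x 10^-4 g/L) / (92.7 g/mol) = 8.95 × 10^-6 M.
Ni(OH)2(s) ⇌ Ni^2+ + 2 OH^-
For each mole of Ni(OH)2 that dissolves: [Ni^2+] = s, [OH^-] = 2s.
Ksp = [Ni^2+][OH^-]^2
Ksp = s(2s)^2 = 4s^3
With s = 8.95 x 10^-6: Ksp = 2.9 × 10^-15

Ksp ≈ 2.9 × 10^-15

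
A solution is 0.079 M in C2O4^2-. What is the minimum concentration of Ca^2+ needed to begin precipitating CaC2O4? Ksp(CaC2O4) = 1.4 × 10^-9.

CaC2O4(s) ⇌ Ca^2+ + C2O4^2-
Ksp = [Ca^2+][C2O4^2-]
Precipitation begins when Q = Ksp. With [C2O4^2-] = 0.079 M:
1.4 × 10^-9 = (0.079) × [Ca^2+]
[Ca^2+] = (1.4 × 10^-9 / 7.9 x 10^-2) = 1.8 × 10^-8 M

[Ca^2+] = 1.8e-8 M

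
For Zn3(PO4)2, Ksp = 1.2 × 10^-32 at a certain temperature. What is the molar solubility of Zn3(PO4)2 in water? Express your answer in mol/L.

Zn3(PO4)2(s) <=> 3 Zn^2+ + 2 PO4^3-
Ksp = [Zn^2+]^3[PO4^3-]^2
With molar solubility s: [Zn^2+] = 3s, [PO4^3-] = 2s.
Ksp = (3s)^3(2s)^2 = 108s^5
Solving, s = (1.2 × 10^-32/108)^(1/5) = 1.6 x 10^-7 M

s ≈ 1.6 x 10^-7 M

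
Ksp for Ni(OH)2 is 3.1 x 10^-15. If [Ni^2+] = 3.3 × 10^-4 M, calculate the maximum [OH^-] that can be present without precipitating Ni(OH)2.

Ni(OH)2(s) ⇌ Ni^2+ + 2 OH^-
Ksp = [Ni^2+][OH^-]^2
Precipitation begins when Q = Ksp. With [Ni^2+] = 3.3 × 10^-4 M:
3.1 x 10^-15 = (3.3 × 10^-4) × [OH^-]^2
[OH^-] = (3.1 x 10^-15 / 3.3 × 10^-4)^(1/2) = 3.1 x 10^-6 M

[OH^-] ≈ 3.1e-6 M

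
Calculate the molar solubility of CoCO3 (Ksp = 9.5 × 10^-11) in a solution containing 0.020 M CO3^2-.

CoCO3(s) ⇌ Co^2+ + CO3^2-
Ksp = [Co^2+][CO3^2-]
Let s = moles of CoCO3 that dissolve per litre. [Co^2+] = s, [CO3^2-] = 0.020 + s ≈ 0.020 (common-ion effect: CO3^2- is already 0.020 M).
Ksp ≈ s × 0.020
s = 4.8 × 10^-9 M
Check: s = 4.8 × 10^-9 ≪ 0.020, so the approximation is valid.

s = 4.8e-9 M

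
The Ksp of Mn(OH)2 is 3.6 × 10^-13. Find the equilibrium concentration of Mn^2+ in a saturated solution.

4.5 x 10^-5 M

Mn(OH)2(s) <=> Mn^2+ + 2 OH^-
Ksp = [Mn^2+][OH^-]^2
With molar solubility s: [Mn^2+] = s, [OH^-] = 2s.
Ksp = s(2s)^2 = 4s^3
Solving, s = (3.6 × 10^-13/4)^(1/3) = 4.48 × 10^-5 M
[Mn^2+] = s = 4.5 × 10^-5 M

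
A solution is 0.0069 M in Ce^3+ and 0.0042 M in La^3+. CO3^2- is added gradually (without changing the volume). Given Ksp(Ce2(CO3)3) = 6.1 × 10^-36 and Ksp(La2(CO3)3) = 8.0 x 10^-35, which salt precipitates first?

Ce2(CO3)3

Precipitation of each salt starts when its ion product equals its Ksp.
For Ce2(CO3)3: 6.1 × 10^-36 = (0.0069)^2 × [CO3^2-]^3  ⇒  [CO3^2-] = 5.0 × 10^-11 M.
For La2(CO3)3: 8.0 x 10^-35 = (0.0042)^2 × [CO3^2-]^3  ⇒  [CO3^2-] = 1.7 x 10^-10 M.
The salt with the lower threshold [CO3^2-] precipitates first: Ce2(CO3)3.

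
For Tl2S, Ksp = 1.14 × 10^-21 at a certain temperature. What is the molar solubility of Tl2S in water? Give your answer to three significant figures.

s ≈ 6.58e-8 M

Tl2S(s) ⇌ 2 Tl^+(aq) + S^2-(aq)
Ksp = [Tl^+]^2[S^2-]
If s mol/L of Tl2S dissolves, [Tl^+] = 2s and [S^2-] = s.
Substituting: Ksp = (2s)^2s = 4s^3
Solving, s = (1.14 × 10^-21/4)^(1/3) = 6.58 × 10^-8 M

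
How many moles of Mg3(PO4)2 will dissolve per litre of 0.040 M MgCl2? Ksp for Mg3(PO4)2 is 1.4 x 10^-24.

7.4e-11 M

Mg3(PO4)2(s) ⇌ 3 Mg^2+(aq) + 2 PO4^3-(aq)
Ksp = [Mg^2+]^3[PO4^3-]^2
If s mol/L dissolves here, [Mg^2+] = 0.040 + 3s ≈ 0.040, [PO4^3-] = 2s (Ksp is small, so little additional dissolves).
Ksp ≈ (0.040)^3 × (2s)^2
s = 7.4 x 10^-11 M
Check: 3s = 2.2 x 10^-10 ≪ 0.040, so the approximation is valid.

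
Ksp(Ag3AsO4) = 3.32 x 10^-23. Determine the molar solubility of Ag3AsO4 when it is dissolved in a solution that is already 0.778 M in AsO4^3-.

s ≈ 1.16 × 10^-8 M

Ag3AsO4(s) ⇌ 3 Ag^+(aq) + AsO4^3-(aq)
Ksp = [Ag^+]^3[AsO4^3-]
Let s be the molar solubility in this solution. [Ag^+] = 3s, [AsO4^3-] = 0.778 + s ≈ 0.778 (since the AsO4^3- already present dominates).
Ksp ≈ (3s)^3 × 0.778
s = 1.16 × 10^-8 M
Check: s = 1.2 × 10^-8 ≪ 0.778, so the approximation is valid.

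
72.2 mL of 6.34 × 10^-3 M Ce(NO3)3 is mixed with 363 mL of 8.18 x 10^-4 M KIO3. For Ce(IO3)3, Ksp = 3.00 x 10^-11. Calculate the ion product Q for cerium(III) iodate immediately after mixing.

Q ≈ 3.34e-13

Total volume = 72.2 + 363 = 435.2 mL.
[Ce^3+] = 6.34 × 10^-3 × (72.2/435.2) = 1.052 × 10^-3 M
[IO3^-] = 8.18 × 10^-4 × (363/435.2) = 6.823 × 10^-4 M
Ce(IO3)3(s) ⇌ Ce^3+ + 3 IO3^-, so Q = [Ce^3+][IO3^-]^3
Q = (1.052 × 10^-3)(6.823 x 10^-4)^3 = 3.34 × 10^-13
Q < Ksp, so no precipitate of Ce(IO3)3 forms.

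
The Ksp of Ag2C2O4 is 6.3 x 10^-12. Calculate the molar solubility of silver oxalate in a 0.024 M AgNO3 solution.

Ag2C2O4(s) ⇌ 2 Ag^+(aq) + C2O4^2-(aq)
Ksp = [Ag^+]^2[C2O4^2-]
Let s be the molar solubility in this solution. [Ag^+] = 0.024 + 2s ≈ 0.024, [C2O4^2-] = s (Ksp is small, so little additional dissolves).
Ksp ≈ (0.024)^2 × s
s = 1.1 × 10^-8 M
Check: 2s = 2.2 × 10^-8 ≪ 0.024, so the approximation is valid.

s ≈ 1.1e-8 M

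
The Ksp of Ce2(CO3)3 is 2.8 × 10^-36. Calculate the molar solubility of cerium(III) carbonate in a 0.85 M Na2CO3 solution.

s = 1.1 × 10^-18 M

Ce2(CO3)3(s) ⇌ 2 Ce^3+ + 3 CO3^2-
Ksp = [Ce^3+]^2[CO3^2-]^3
If s mol/L dissolves here, [Ce^3+] = 2s, [CO3^2-] = 0.85 + 3s ≈ 0.85 (since CO3^2- from Na2CO3 dominates).
Ksp ≈ (2s)^2 × (0.85)^3
s = 1.1 x 10^-18 M
Check: 3s = 3.2 × 10^-18 ≪ 0.85, so the approximation is valid.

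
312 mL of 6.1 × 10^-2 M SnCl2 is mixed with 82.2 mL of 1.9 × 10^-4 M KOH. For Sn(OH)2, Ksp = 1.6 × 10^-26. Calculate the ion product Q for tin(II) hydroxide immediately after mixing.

7.6 × 10^-11

Total volume = 312 + 82.2 = 394.2 mL.
[Sn^2+] = 6.1 x 10^-2 × (312/394.2) = 4.83 × 10^-2 M
[OH^-] = 1.9 x 10^-4 × (82.2/394.2) = 3.96 x 10^-5 M
Sn(OH)2(s) ⇌ Sn^2+(aq) + 2 OH^-(aq), so Q = [Sn^2+][OH^-]^2
Q = (4.83 × 10^-2)(3.96 x 10^-5)^2 = 7.6 x 10^-11
Q > Ksp, so Sn(OH)2 will precipitate.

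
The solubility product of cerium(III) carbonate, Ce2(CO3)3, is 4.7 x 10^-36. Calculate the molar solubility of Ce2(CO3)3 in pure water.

Ce2(CO3)3(s) <=> 2 Ce^3+(aq) + 3 CO3^2-(aq)
Ksp = [Ce^3+]^2[CO3^2-]^3
Let s = molar solubility. Then [Ce^3+] = 2s and [CO3^2-] = 3s.
Substituting: Ksp = (2s)^2(3s)^3 = 108s^5
s^5 = 4.7 x 10^-36 / 108, so s = 3.4 × 10^-8 M

3.4 × 10^-8 M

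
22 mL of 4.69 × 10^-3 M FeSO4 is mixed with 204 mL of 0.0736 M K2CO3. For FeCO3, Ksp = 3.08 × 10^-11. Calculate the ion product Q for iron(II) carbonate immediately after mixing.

Total volume = 22 + 204 = 226 mL.
[Fe^2+] = 4.69 × 10^-3 × (22/226) = 4.565 x 10^-4 M
[CO3^2-] = 7.36 × 10^-2 × (204/226) = 6.644 x 10^-2 M
FeCO3(s) ⇌ Fe^2+(aq) + CO3^2-(aq), so Q = [Fe^2+][CO3^2-]
Q = (4.565 × 10^-4)(6.644 × 10^-2) = 3.03 × 10^-5
Q > Ksp, so FeCO3 will precipitate.

3.03 × 10^-5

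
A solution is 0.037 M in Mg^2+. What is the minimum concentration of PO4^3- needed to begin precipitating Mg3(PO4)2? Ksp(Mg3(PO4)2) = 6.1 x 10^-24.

3.5 × 10^-10 M

Mg3(PO4)2(s) ⇌ 3 Mg^2+ + 2 PO4^3-
Ksp = [Mg^2+]^3[PO4^3-]^2
Precipitation begins when Q = Ksp. With [Mg^2+] = 0.037 M:
6.1 x 10^-24 = (0.037)^3 × [PO4^3-]^2
[PO4^3-] = (6.1 x 10^-24 / 5.07 × 10^-5)^(1/2) = 3.5 x 10^-10 M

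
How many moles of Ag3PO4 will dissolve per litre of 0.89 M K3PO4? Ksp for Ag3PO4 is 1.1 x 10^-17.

Ag3PO4(s) ⇌ 3 Ag^+(aq) + PO4^3-(aq)
Ksp = [Ag^+]^3[PO4^3-]
Let s = moles of Ag3PO4 that dissolve per litre. [Ag^+] = 3s, [PO4^3-] = 0.89 + s ≈ 0.89 (Ksp is small, so little additional dissolves).
Ksp ≈ (3s)^3 × 0.89
s = 7.7 × 10^-7 M
Check: s = 7.7 × 10^-7 ≪ 0.89, so the approximation is valid.

7.7 × 10^-7 M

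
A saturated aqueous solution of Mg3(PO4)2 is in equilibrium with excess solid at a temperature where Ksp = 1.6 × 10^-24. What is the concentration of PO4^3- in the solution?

[PO4^3-] ≈ 1.4 x 10^-5 M

Mg3(PO4)2(s) ⇌ 3 Mg^2+(aq) + 2 PO4^3-(aq)
Ksp = [Mg^2+]^3[PO4^3-]^2
Let s = molar solubility. Then [Mg^2+] = 3s and [PO4^3-] = 2s.
Ksp = (3s)^3(2s)^2 = 108s^5
s = (1.6 × 10^-24 / 108)^(1/5) = 6.83 × 10^-6 M
[PO4^3-] = 2s = 1.4 x 10^-5 M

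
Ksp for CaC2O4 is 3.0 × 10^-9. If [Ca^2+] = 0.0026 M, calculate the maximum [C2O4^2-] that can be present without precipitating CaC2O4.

1.2e-6 M

CaC2O4(s) <=> Ca^2+(aq) + C2O4^2-(aq)
Ksp = [Ca^2+][C2O4^2-]
Precipitation begins when Q = Ksp. With [Ca^2+] = 0.0026 M:
3.0 × 10^-9 = (0.0026) × [C2O4^2-]
[C2O4^2-] = (3.0 × 10^-9 / 2.6 x 10^-3) = 1.2 × 10^-6 M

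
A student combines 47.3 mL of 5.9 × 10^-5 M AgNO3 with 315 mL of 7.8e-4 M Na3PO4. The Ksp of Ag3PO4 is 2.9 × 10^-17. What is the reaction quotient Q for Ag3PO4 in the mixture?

Total volume = 47.3 + 315 = 362.3 mL.
[Ag^+] = 5.9 x 10^-5 × (47.3/362.3) = 7.70 × 10^-6 M
[PO4^3-] = 7.8 × 10^-4 × (315/362.3) = 6.78 x 10^-4 M
Ag3PO4(s) <=> 3 Ag^+(aq) + PO4^3-(aq), so Q = [Ag^+]^3[PO4^3-]
Q = (7.70 × 10^-6)^3(6.78 × 10^-4) = 3.1 × 10^-19
Q < Ksp, so no precipitate of Ag3PO4 forms.

Q = 3.1 × 10^-19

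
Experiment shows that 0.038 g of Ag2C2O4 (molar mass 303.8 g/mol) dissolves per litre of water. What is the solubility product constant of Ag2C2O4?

Ksp ≈ 7.8e-12

Molar solubility s = (3.8 × 10^-2 g/L) / (303.8 g/mol) = 1.25 × 10^-4 M.
Ag2C2O4(s) <=> 2 Ag^+ + C2O4^2-
Let s = molar solubility. Then [Ag^+] = 2s and [C2O4^2-] = s.
Ksp = [Ag^+]^2[C2O4^2-]
So Ksp = (2s)^2 × s = 4s^3
Ksp = 4 × (1.25 x 10^-4)^3 = 7.8 × 10^-12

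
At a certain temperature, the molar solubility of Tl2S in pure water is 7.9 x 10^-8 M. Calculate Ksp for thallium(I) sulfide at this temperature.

Ksp = 2.0 x 10^-21

Tl2S(s) ⇌ 2 Tl^+(aq) + S^2-(aq)
Let s = molar solubility. Then [Tl^+] = 2s and [S^2-] = s.
Ksp = [Tl^+]^2[S^2-]
Substituting: Ksp = (2s)^2s = 4s^3
With s = 7.9 × 10^-8: Ksp = 2.0 × 10^-21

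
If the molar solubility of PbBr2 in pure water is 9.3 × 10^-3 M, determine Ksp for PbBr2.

Ksp ≈ 3.2e-6

PbBr2(s) ⇌ Pb^2+ + 2 Br^-
Let s = molar solubility. Then [Pb^2+] = s and [Br^-] = 2s.
Ksp = [Pb^2+][Br^-]^2
Ksp = s(2s)^2 = 4s^3
Ksp = 4 × (9.3 × 10^-3)^3 = 3.2 x 10^-6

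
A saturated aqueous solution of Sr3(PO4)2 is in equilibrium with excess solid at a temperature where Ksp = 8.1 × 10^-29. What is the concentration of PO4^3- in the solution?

Sr3(PO4)2(s) <=> 3 Sr^2+(aq) + 2 PO4^3-(aq)
Ksp = [Sr^2+]^3[PO4^3-]^2
With molar solubility s: [Sr^2+] = 3s, [PO4^3-] = 2s.
Substituting: Ksp = (3s)^3(2s)^2 = 108s^5
Solving, s = (8.1 × 10^-29/108)^(1/5) = 9.44 x 10^-7 M
[PO4^3-] = 2s = 1.9 x 10^-6 M

[PO4^3-] = 1.9e-6 M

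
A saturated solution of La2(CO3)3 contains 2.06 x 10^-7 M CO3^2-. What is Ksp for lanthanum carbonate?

Ksp ≈ 1.65e-34

La2(CO3)3(s) ⇌ 2 La^3+(aq) + 3 CO3^2-(aq)
Stoichiometry gives [La^3+] = (2/3)[CO3^2-] = 1.373 × 10^-7 M.
Ksp = [La^3+]^2[CO3^2-]^3
Ksp = (1.373 × 10^-7)^2 × (2.06 × 10^-7)^3 = 1.65 × 10^-34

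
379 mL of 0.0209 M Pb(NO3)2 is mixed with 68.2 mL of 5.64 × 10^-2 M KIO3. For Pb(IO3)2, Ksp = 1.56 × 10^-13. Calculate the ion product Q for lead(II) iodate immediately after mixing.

Total volume = 379 + 68.2 = 447.2 mL.
[Pb^2+] = 2.09 x 10^-2 × (379/447.2) = 1.771 x 10^-2 M
[IO3^-] = 5.64 x 10^-2 × (68.2/447.2) = 8.601 × 10^-3 M
Pb(IO3)2(s) ⇌ Pb^2+(aq) + 2 IO3^-(aq), so Q = [Pb^2+][IO3^-]^2
Q = (1.771 × 10^-2)(8.601 × 10^-3)^2 = 1.31 x 10^-6
Q > Ksp, so Pb(IO3)2 will precipitate.

Q ≈ 1.31 x 10^-6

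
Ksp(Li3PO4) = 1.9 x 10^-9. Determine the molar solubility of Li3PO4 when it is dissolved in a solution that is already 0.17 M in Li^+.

s = 3.9 x 10^-7 M

Li3PO4(s) ⇌ 3 Li^+(aq) + PO4^3-(aq)
Ksp = [Li^+]^3[PO4^3-]
Let s = moles of Li3PO4 that dissolve per litre. [Li^+] = 0.17 + 3s ≈ 0.17, [PO4^3-] = s (Ksp is small, so little additional dissolves).
Ksp ≈ (0.17)^3 × s
s = 3.9 x 10^-7 M
Check: 3s = 1.2 × 10^-6 ≪ 0.17, so the approximation is valid.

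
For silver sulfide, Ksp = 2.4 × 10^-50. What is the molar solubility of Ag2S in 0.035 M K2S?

4.1 × 10^-25 M

Ag2S(s) ⇌ 2 Ag^+(aq) + S^2-(aq)
Ksp = [Ag^+]^2[S^2-]
Let s = moles of Ag2S that dissolve per litre. [Ag^+] = 2s, [S^2-] = 0.035 + s ≈ 0.035 (common-ion effect: S^2- is already 0.035 M).
Ksp ≈ (2s)^2 × 0.035
s = 4.1 × 10^-25 M
Check: s = 4.1 × 10^-25 ≪ 0.035, so the approximation is valid.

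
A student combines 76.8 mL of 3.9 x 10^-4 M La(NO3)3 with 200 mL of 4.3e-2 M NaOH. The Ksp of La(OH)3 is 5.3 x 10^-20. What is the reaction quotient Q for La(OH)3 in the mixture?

Q ≈ 3.2 × 10^-9

Total volume = 76.8 + 200 = 276.8 mL.
[La^3+] = 3.9 x 10^-4 × (76.8/276.8) = 1.08 × 10^-4 M
[OH^-] = 4.3 x 10^-2 × (200/276.8) = 3.11 × 10^-2 M
La(OH)3(s) ⇌ La^3+ + 3 OH^-, so Q = [La^3+][OH^-]^3
Q = (1.08 × 10^-4)(3.11 × 10^-2)^3 = 3.2 × 10^-9
Q > Ksp, so La(OH)3 will precipitate.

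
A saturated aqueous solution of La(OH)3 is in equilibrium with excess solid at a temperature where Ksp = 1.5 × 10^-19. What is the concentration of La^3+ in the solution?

[La^3+] = 8.6 x 10^-6 M

La(OH)3(s) ⇌ La^3+ + 3 OH^-
Ksp = [La^3+][OH^-]^3
Let s = molar solubility. Then [La^3+] = s and [OH^-] = 3s.
Substituting: Ksp = s(3s)^3 = 27s^4
Solving, s = (1.5 × 10^-19/27)^(1/4) = 8.63 x 10^-6 M
[La^3+] = s = 8.6 x 10^-6 M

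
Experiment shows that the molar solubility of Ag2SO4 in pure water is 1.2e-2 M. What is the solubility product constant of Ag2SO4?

Ksp = 6.9 x 10^-6

Ag2SO4(s) ⇌ 2 Ag^+ + SO4^2-
Let s = molar solubility. Then [Ag^+] = 2s and [SO4^2-] = s.
Ksp = [Ag^+]^2[SO4^2-]
Substituting: Ksp = (2s)^2s = 4s^3
Ksp = 4 × (1.2 × 10^-2)^3 = 6.9 x 10^-6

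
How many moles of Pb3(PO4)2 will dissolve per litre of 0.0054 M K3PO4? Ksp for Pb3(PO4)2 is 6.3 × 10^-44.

s = 4.3 × 10^-14 M

Pb3(PO4)2(s) ⇌ 3 Pb^2+(aq) + 2 PO4^3-(aq)
Ksp = [Pb^2+]^3[PO4^3-]^2
Let s be the molar solubility in this solution. [Pb^2+] = 3s, [PO4^3-] = 0.0054 + 2s ≈ 0.0054 (common-ion effect: PO4^3- is already 0.0054 M).
Ksp ≈ (3s)^3 × (0.0054)^2
s = 4.3 × 10^-14 M
Check: 2s = 8.6 × 10^-14 ≪ 0.0054, so the approximation is valid.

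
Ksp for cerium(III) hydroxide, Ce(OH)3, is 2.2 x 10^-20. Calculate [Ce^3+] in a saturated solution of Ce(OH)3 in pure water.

[Ce^3+] ≈ 5.3e-6 M

Ce(OH)3(s) ⇌ Ce^3+ + 3 OH^-
Ksp = [Ce^3+][OH^-]^3
Let s = molar solubility. Then [Ce^3+] = s and [OH^-] = 3s.
So Ksp = s × (3s)^3 = 27s^4
s = (2.2 x 10^-20 / 27)^(1/4) = 5.34 × 10^-6 M
[Ce^3+] = s = 5.3 × 10^-6 M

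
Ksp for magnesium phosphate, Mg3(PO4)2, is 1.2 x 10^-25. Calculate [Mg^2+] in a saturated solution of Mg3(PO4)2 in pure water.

Mg3(PO4)2(s) <=> 3 Mg^2+(aq) + 2 PO4^3-(aq)
Ksp = [Mg^2+]^3[PO4^3-]^2
Let s = molar solubility. Then [Mg^2+] = 3s and [PO4^3-] = 2s.
Substituting: Ksp = (3s)^3(2s)^2 = 108s^5
s^5 = 1.2 x 10^-25 / 108, so s = 4.07 × 10^-6 M
[Mg^2+] = 3s = 1.2 x 10^-5 M

[Mg^2+] = 1.2 x 10^-5 M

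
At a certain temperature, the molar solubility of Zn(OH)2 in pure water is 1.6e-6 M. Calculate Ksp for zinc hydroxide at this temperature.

Zn(OH)2(s) ⇌ Zn^2+ + 2 OH^-
Let s = molar solubility. Then [Zn^2+] = s and [OH^-] = 2s.
Ksp = [Zn^2+][OH^-]^2
Ksp = s(2s)^2 = 4s^3
With s = 1.6 × 10^-6: Ksp = 1.6 x 10^-17

Ksp ≈ 1.6e-17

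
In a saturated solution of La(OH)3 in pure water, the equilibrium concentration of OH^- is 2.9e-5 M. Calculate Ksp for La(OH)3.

La(OH)3(s) <=> La^3+ + 3 OH^-
Stoichiometry gives [La^3+] = (1/3)[OH^-] = 9.67 × 10^-6 M.
Ksp = [La^3+][OH^-]^3
Ksp = 9.67 × 10^-6 × (2.9 × 10^-5)^3 = 2.4 × 10^-19

Ksp = 2.4 × 10^-19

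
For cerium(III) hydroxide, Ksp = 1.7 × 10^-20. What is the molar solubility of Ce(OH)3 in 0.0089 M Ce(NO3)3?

4.1 × 10^-7 M

Ce(OH)3(s) ⇌ Ce^3+(aq) + 3 OH^-(aq)
Ksp = [Ce^3+][OH^-]^3
If s mol/L dissolves here, [Ce^3+] = 0.0089 + s ≈ 0.0089, [OH^-] = 3s (common-ion effect: Ce^3+ is already 0.0089 M).
Ksp ≈ 0.0089 × (3s)^3
s = 4.1 × 10^-7 M
Check: s = 4.1 x 10^-7 ≪ 0.0089, so the approximation is valid.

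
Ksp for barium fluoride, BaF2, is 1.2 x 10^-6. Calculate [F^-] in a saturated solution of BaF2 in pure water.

[F^-] = 1.3 x 10^-2 M

BaF2(s) <=> Ba^2+ + 2 F^-
Ksp = [Ba^2+][F^-]^2
Let s = molar solubility. Then [Ba^2+] = s and [F^-] = 2s.
Substituting: Ksp = s(2s)^2 = 4s^3
s^3 = 1.2 x 10^-6 / 4, so s = 6.69 × 10^-3 M
[F^-] = 2s = 1.3 x 10^-2 M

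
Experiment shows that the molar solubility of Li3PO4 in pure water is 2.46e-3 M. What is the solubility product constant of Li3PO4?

Li3PO4(s) ⇌ 3 Li^+(aq) + PO4^3-(aq)
Let s = molar solubility. Then [Li^+] = 3s and [PO4^3-] = s.
Ksp = [Li^+]^3[PO4^3-]
Ksp = (3s)^3s = 27s^4
With s = 2.46 x 10^-3: Ksp = 9.89 × 10^-10

9.89e-10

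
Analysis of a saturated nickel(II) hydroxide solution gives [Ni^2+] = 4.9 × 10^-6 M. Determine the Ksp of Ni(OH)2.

Ksp = 4.7 × 10^-16

Ni(OH)2(s) <=> Ni^2+(aq) + 2 OH^-(aq)
Stoichiometry gives [OH^-] = (2/1)[Ni^2+] = 9.80 × 10^-6 M.
Ksp = [Ni^2+][OH^-]^2
Ksp = 4.9 x 10^-6 × (9.80 × 10^-6)^2 = 4.7 x 10^-16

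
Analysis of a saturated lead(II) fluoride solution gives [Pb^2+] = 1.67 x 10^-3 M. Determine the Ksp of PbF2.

Ksp = 1.86e-8

PbF2(s) <=> Pb^2+ + 2 F^-
Stoichiometry gives [F^-] = (2/1)[Pb^2+] = 3.340 x 10^-3 M.
Ksp = [Pb^2+][F^-]^2
Ksp = 1.67 x 10^-3 × (3.340 × 10^-3)^2 = 1.86 × 10^-8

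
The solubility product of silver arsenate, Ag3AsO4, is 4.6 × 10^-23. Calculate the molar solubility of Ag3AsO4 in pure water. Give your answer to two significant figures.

Ag3AsO4(s) ⇌ 3 Ag^+(aq) + AsO4^3-(aq)
Ksp = [Ag^+]^3[AsO4^3-]
With molar solubility s: [Ag^+] = 3s, [AsO4^3-] = s.
Substituting: Ksp = (3s)^3s = 27s^4
Solving, s = (4.6 × 10^-23/27)^(1/4) = 1.1 x 10^-6 M

s = 1.1 × 10^-6 M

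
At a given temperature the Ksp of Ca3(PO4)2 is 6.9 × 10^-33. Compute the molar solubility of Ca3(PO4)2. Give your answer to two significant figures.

s = 1.4 × 10^-7 M

Ca3(PO4)2(s) ⇌ 3 Ca^2+ + 2 PO4^3-
Ksp = [Ca^2+]^3[PO4^3-]^2
If s mol/L of Ca3(PO4)2 dissolves, [Ca^2+] = 3s and [PO4^3-] = 2s.
So Ksp = (3s)^3 × (2s)^2 = 108s^5
Solving, s = (6.9 × 10^-33/108)^(1/5) = 1.4 × 10^-7 M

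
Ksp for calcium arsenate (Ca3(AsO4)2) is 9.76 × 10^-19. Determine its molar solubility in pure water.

Ca3(AsO4)2(s) ⇌ 3 Ca^2+(aq) + 2 AsO4^3-(aq)
Ksp = [Ca^2+]^3[AsO4^3-]^2
With molar solubility s: [Ca^2+] = 3s, [AsO4^3-] = 2s.
Ksp = (3s)^3(2s)^2 = 108s^5
s^5 = 9.76 × 10^-19 / 108, so s = 9.80 × 10^-5 M

9.80 × 10^-5 M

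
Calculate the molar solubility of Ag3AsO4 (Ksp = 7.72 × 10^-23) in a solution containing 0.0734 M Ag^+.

s = 1.95e-19 M

Ag3AsO4(s) ⇌ 3 Ag^+ + AsO4^3-
Ksp = [Ag^+]^3[AsO4^3-]
If s mol/L dissolves here, [Ag^+] = 0.0734 + 3s ≈ 0.0734, [AsO4^3-] = s (Ksp is small, so little additional dissolves).
Ksp ≈ (0.0734)^3 × s
s = 1.95 × 10^-19 M
Check: 3s = 5.9 x 10^-19 ≪ 0.0734, so the approximation is valid.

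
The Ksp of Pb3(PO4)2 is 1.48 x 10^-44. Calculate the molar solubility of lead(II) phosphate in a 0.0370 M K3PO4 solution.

Pb3(PO4)2(s) <=> 3 Pb^2+ + 2 PO4^3-
Ksp = [Pb^2+]^3[PO4^3-]^2
Let s = moles of Pb3(PO4)2 that dissolve per litre. [Pb^2+] = 3s, [PO4^3-] = 0.0370 + 2s ≈ 0.0370 (common-ion effect: PO4^3- is already 0.0370 M).
Ksp ≈ (3s)^3 × (0.0370)^2
s = 7.37 x 10^-15 M
Check: 2s = 1.5 x 10^-14 ≪ 0.0370, so the approximation is valid.

s ≈ 7.37 × 10^-15 M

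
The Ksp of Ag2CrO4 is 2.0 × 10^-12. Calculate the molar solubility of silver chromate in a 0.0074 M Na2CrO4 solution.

s ≈ 8.2e-6 M

Ag2CrO4(s) ⇌ 2 Ag^+(aq) + CrO4^2-(aq)
Ksp = [Ag^+]^2[CrO4^2-]
Let s be the molar solubility in this solution. [Ag^+] = 2s, [CrO4^2-] = 0.0074 + s ≈ 0.0074 (common-ion effect: CrO4^2- is already 0.0074 M).
Ksp ≈ (2s)^2 × 0.0074
s = 8.2 × 10^-6 M
Check: s = 8.2 × 10^-6 ≪ 0.0074, so the approximation is valid.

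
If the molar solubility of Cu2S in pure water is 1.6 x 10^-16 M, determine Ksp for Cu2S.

Cu2S(s) <=> 2 Cu^+ + S^2-
If s mol/L of Cu2S dissolves, [Cu^+] = 2s and [S^2-] = s.
Ksp = [Cu^+]^2[S^2-]
Substituting: Ksp = (2s)^2s = 4s^3
Ksp = 4 × (1.6 x 10^-16)^3 = 1.6 x 10^-47

1.6 x 10^-47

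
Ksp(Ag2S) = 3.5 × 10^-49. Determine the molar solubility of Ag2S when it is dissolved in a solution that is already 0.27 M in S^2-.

s ≈ 5.7 x 10^-25 M

Ag2S(s) ⇌ 2 Ag^+(aq) + S^2-(aq)
Ksp = [Ag^+]^2[S^2-]
If s mol/L dissolves here, [Ag^+] = 2s, [S^2-] = 0.27 + s ≈ 0.27 (common-ion effect: S^2- is already 0.27 M).
Ksp ≈ (2s)^2 × 0.27
s = 5.7 × 10^-25 M
Check: s = 5.7 × 10^-25 ≪ 0.27, so the approximation is valid.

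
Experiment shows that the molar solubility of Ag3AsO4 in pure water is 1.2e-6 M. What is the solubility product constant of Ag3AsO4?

Ksp ≈ 5.6e-23

Ag3AsO4(s) ⇌ 3 Ag^+ + AsO4^3-
If s mol/L of Ag3AsO4 dissolves, [Ag^+] = 3s and [AsO4^3-] = s.
Ksp = [Ag^+]^3[AsO4^3-]
Substituting: Ksp = (3s)^3s = 27s^4
With s = 1.2 x 10^-6: Ksp = 5.6 × 10^-23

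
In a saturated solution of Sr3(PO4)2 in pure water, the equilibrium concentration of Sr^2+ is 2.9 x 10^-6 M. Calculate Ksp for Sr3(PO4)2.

Sr3(PO4)2(s) ⇌ 3 Sr^2+ + 2 PO4^3-
Stoichiometry gives [PO4^3-] = (2/3)[Sr^2+] = 1.93 x 10^-6 M.
Ksp = [Sr^2+]^3[PO4^3-]^2
Ksp = (2.9 × 10^-6)^3 × (1.93 × 10^-6)^2 = 9.1 × 10^-29

9.1 × 10^-29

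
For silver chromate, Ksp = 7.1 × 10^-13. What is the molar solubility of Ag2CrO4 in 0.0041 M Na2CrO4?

Ag2CrO4(s) <=> 2 Ag^+(aq) + CrO4^2-(aq)
Ksp = [Ag^+]^2[CrO4^2-]
Let s = moles of Ag2CrO4 that dissolve per litre. [Ag^+] = 2s, [CrO4^2-] = 0.0041 + s ≈ 0.0041 (since CrO4^2- from Na2CrO4 dominates).
Ksp ≈ (2s)^2 × 0.0041
s = 6.6 × 10^-6 M
Check: s = 6.6 x 10^-6 ≪ 0.0041, so the approximation is valid.

6.6 x 10^-6 M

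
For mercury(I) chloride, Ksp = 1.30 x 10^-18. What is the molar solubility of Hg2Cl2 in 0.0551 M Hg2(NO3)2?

Hg2Cl2(s) <=> Hg2^2+(aq) + 2 Cl^-(aq)
Ksp = [Hg2^2+][Cl^-]^2
Let s be the molar solubility in this solution. [Hg2^2+] = 0.0551 + s ≈ 0.0551, [Cl^-] = 2s (common-ion effect: Hg2^2+ is already 0.0551 M).
Ksp ≈ 0.0551 × (2s)^2
s = 2.43 × 10^-9 M
Check: s = 2.4 × 10^-9 ≪ 0.0551, so the approximation is valid.

s ≈ 2.43e-9 M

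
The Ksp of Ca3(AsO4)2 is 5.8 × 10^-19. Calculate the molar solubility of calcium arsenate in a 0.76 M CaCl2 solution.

5.7e-10 M

Ca3(AsO4)2(s) ⇌ 3 Ca^2+ + 2 AsO4^3-
Ksp = [Ca^2+]^3[AsO4^3-]^2
Let s be the molar solubility in this solution. [Ca^2+] = 0.76 + 3s ≈ 0.76, [AsO4^3-] = 2s (Ksp is small, so little additional dissolves).
Ksp ≈ (0.76)^3 × (2s)^2
s = 5.7 × 10^-10 M
Check: 3s = 1.7 x 10^-9 ≪ 0.76, so the approximation is valid.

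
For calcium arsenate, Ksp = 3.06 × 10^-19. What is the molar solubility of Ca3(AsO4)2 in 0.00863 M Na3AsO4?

5.34 × 10^-6 M

Ca3(AsO4)2(s) ⇌ 3 Ca^2+(aq) + 2 AsO4^3-(aq)
Ksp = [Ca^2+]^3[AsO4^3-]^2
Let s = moles of Ca3(AsO4)2 that dissolve per litre. [Ca^2+] = 3s, [AsO4^3-] = 0.00863 + 2s ≈ 0.00863 (common-ion effect: AsO4^3- is already 0.00863 M).
Ksp ≈ (3s)^3 × (0.00863)^2
s = 5.34 × 10^-6 M
Check: 2s = 1.1 × 10^-5 ≪ 0.00863, so the approximation is valid.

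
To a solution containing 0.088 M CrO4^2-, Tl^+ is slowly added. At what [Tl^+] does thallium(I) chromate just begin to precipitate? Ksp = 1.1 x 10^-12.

Tl2CrO4(s) <=> 2 Tl^+ + CrO4^2-
Ksp = [Tl^+]^2[CrO4^2-]
Precipitation begins when Q = Ksp. With [CrO4^2-] = 0.088 M:
1.1 x 10^-12 = (0.088) × [Tl^+]^2
[Tl^+] = (1.1 x 10^-12 / 8.8 × 10^-2)^(1/2) = 3.5 × 10^-6 M

[Tl^+] = 3.5 x 10^-6 M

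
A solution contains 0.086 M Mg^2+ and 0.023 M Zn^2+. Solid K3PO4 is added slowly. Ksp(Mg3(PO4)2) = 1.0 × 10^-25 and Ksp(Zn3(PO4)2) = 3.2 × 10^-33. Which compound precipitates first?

Zn3(PO4)2

Each salt begins to precipitate when Q = Ksp, i.e. when [PO4^3-] reaches its threshold.
For Mg3(PO4)2: 1.0 × 10^-25 = (0.086)^3 × [PO4^3-]^2  ⇒  [PO4^3-] = 1.3 x 10^-11 M.
For Zn3(PO4)2: 3.2 × 10^-33 = (0.023)^3 × [PO4^3-]^2  ⇒  [PO4^3-] = 1.6 × 10^-14 M.
The salt with the lower threshold [PO4^3-] precipitates first: Zn3(PO4)2.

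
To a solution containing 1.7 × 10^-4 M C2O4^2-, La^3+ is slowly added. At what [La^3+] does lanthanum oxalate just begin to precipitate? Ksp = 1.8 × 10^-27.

La2(C2O4)3(s) ⇌ 2 La^3+ + 3 C2O4^2-
Ksp = [La^3+]^2[C2O4^2-]^3
Precipitation begins when Q = Ksp. With [C2O4^2-] = 1.7 × 10^-4 M:
1.8 × 10^-27 = (1.7 × 10^-4)^3 × [La^3+]^2
[La^3+] = (1.8 × 10^-27 / 4.91 × 10^-12)^(1/2) = 1.9 × 10^-8 M

1.9 x 10^-8 M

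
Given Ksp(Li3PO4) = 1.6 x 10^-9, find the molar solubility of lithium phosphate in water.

2.8e-3 M

Li3PO4(s) ⇌ 3 Li^+ + PO4^3-
Ksp = [Li^+]^3[PO4^3-]
For each mole of Li3PO4 that dissolves: [Li^+] = 3s, [PO4^3-] = s.
Ksp = (3s)^3s = 27s^4
s^4 = 1.6 x 10^-9 / 27, so s = 2.8 × 10^-3 M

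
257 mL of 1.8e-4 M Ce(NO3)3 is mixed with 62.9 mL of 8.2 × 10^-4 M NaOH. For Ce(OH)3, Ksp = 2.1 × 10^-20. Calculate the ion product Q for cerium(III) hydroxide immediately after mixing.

Q = 6.1e-16

Total volume = 257 + 62.9 = 319.9 mL.
[Ce^3+] = 1.8 x 10^-4 × (257/319.9) = 1.45 x 10^-4 M
[OH^-] = 8.2 x 10^-4 × (62.9/319.9) = 1.61 x 10^-4 M
Ce(OH)3(s) ⇌ Ce^3+(aq) + 3 OH^-(aq), so Q = [Ce^3+][OH^-]^3
Q = (1.45 × 10^-4)(1.61 × 10^-4)^3 = 6.1 x 10^-16
Q > Ksp, so Ce(OH)3 will precipitate.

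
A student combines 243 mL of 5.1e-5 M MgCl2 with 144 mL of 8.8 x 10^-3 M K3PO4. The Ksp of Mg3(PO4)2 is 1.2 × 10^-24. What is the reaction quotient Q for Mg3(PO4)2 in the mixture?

Total volume = 243 + 144 = 387 mL.
[Mg^2+] = 5.1 × 10^-5 × (243/387) = 3.20 × 10^-5 M
[PO4^3-] = 8.8 × 10^-3 × (144/387) = 3.27 x 10^-3 M
Mg3(PO4)2(s) <=> 3 Mg^2+ + 2 PO4^3-, so Q = [Mg^2+]^3[PO4^3-]^2
Q = (3.20 × 10^-5)^3(3.27 x 10^-3)^2 = 3.5 × 10^-19
Q > Ksp, so Mg3(PO4)2 will precipitate.

Q ≈ 3.5 x 10^-19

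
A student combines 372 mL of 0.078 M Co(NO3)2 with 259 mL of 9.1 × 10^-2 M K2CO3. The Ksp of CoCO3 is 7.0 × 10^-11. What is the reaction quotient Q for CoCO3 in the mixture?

Total volume = 372 + 259 = 631 mL.
[Co^2+] = 7.8 × 10^-2 × (372/631) = 4.60 × 10^-2 M
[CO3^2-] = 9.1 x 10^-2 × (259/631) = 3.74 × 10^-2 M
CoCO3(s) ⇌ Co^2+ + CO3^2-, so Q = [Co^2+][CO3^2-]
Q = (4.60 x 10^-2)(3.74 × 10^-2) = 1.7 × 10^-3
Q > Ksp, so CoCO3 will precipitate.

Q ≈ 1.7 × 10^-3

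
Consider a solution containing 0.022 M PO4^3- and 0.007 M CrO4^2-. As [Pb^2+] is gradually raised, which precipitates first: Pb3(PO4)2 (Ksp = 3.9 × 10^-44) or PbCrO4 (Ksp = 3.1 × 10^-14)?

Pb3(PO4)2

Each salt begins to precipitate when Q = Ksp, i.e. when [Pb^2+] reaches its threshold.
For Pb3(PO4)2: 3.9 × 10^-44 = (0.022)^2 × [Pb^2+]^3  ⇒  [Pb^2+] = 4.3 x 10^-14 M.
For PbCrO4: 3.1 × 10^-14 = 0.007 × [Pb^2+]  ⇒  [Pb^2+] = 4.4 × 10^-12 M.
The salt with the lower threshold [Pb^2+] precipitates first: Pb3(PO4)2.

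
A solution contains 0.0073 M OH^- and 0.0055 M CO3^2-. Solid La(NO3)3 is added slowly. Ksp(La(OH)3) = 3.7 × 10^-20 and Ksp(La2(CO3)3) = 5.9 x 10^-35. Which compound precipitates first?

Precipitation of each salt starts when its ion product equals its Ksp.
For La(OH)3: 3.7 × 10^-20 = (0.0073)^3 × [La^3+]  ⇒  [La^3+] = 9.5 × 10^-14 M.
For La2(CO3)3: 5.9 x 10^-35 = (0.0055)^3 × [La^3+]^2  ⇒  [La^3+] = 1.9 × 10^-14 M.
The salt with the lower threshold [La^3+] precipitates first: La2(CO3)3.

La2(CO3)3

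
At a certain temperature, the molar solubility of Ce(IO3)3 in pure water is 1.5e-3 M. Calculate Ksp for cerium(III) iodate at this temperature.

Ksp = 1.4 × 10^-10

Ce(IO3)3(s) <=> Ce^3+ + 3 IO3^-
Let s = molar solubility. Then [Ce^3+] = s and [IO3^-] = 3s.
Ksp = [Ce^3+][IO3^-]^3
So Ksp = s × (3s)^3 = 27s^4
With s = 1.5 × 10^-3: Ksp = 1.4 × 10^-10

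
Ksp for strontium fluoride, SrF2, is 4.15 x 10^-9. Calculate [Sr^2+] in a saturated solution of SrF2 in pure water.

[Sr^2+] ≈ 1.01 × 10^-3 M

SrF2(s) ⇌ Sr^2+ + 2 F^-
Ksp = [Sr^2+][F^-]^2
For each mole of SrF2 that dissolves: [Sr^2+] = s, [F^-] = 2s.
So Ksp = s × (2s)^2 = 4s^3
s^3 = 4.15 x 10^-9 / 4, so s = 1.012 × 10^-3 M
[Sr^2+] = s = 1.01 × 10^-3 M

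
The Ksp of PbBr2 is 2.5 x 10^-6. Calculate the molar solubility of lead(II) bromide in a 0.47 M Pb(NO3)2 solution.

s ≈ 1.2 × 10^-3 M

PbBr2(s) ⇌ Pb^2+(aq) + 2 Br^-(aq)
Ksp = [Pb^2+][Br^-]^2
Let s be the molar solubility in this solution. [Pb^2+] = 0.47 + s ≈ 0.47, [Br^-] = 2s (since Pb^2+ from Pb(NO3)2 dominates).
Ksp ≈ 0.47 × (2s)^2
s = 1.2 × 10^-3 M
Check: s = 1.2 × 10^-3 ≪ 0.47, so the approximation is valid.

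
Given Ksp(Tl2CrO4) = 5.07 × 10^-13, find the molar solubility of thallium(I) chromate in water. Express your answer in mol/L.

Tl2CrO4(s) ⇌ 2 Tl^+(aq) + CrO4^2-(aq)
Ksp = [Tl^+]^2[CrO4^2-]
Let s = molar solubility. Then [Tl^+] = 2s and [CrO4^2-] = s.
Substituting: Ksp = (2s)^2s = 4s^3
s^3 = 5.07 × 10^-13 / 4, so s = 5.02 × 10^-5 M

s ≈ 5.02e-5 M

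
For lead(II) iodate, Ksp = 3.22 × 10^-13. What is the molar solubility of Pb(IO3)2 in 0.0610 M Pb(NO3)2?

Pb(IO3)2(s) ⇌ Pb^2+ + 2 IO3^-
Ksp = [Pb^2+][IO3^-]^2
If s mol/L dissolves here, [Pb^2+] = 0.0610 + s ≈ 0.0610, [IO3^-] = 2s (common-ion effect: Pb^2+ is already 0.0610 M).
Ksp ≈ 0.0610 × (2s)^2
s = 1.15 × 10^-6 M
Check: s = 1.1 × 10^-6 ≪ 0.0610, so the approximation is valid.

1.15e-6 M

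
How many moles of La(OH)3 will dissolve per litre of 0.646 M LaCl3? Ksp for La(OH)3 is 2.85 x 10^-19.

2.54 × 10^-7 M

La(OH)3(s) ⇌ La^3+ + 3 OH^-
Ksp = [La^3+][OH^-]^3
Let s = moles of La(OH)3 that dissolve per litre. [La^3+] = 0.646 + s ≈ 0.646, [OH^-] = 3s (common-ion effect: La^3+ is already 0.646 M).
Ksp ≈ 0.646 × (3s)^3
s = 2.54 × 10^-7 M
Check: s = 2.5 x 10^-7 ≪ 0.646, so the approximation is valid.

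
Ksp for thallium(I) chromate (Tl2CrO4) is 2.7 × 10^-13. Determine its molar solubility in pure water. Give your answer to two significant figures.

Tl2CrO4(s) ⇌ 2 Tl^+ + CrO4^2-
Ksp = [Tl^+]^2[CrO4^2-]
Let s = molar solubility. Then [Tl^+] = 2s and [CrO4^2-] = s.
Substituting: Ksp = (2s)^2s = 4s^3
s^3 = 2.7 × 10^-13 / 4, so s = 4.1 × 10^-5 M

s ≈ 4.1 × 10^-5 M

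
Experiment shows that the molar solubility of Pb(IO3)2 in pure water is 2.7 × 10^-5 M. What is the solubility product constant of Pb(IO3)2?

7.9 × 10^-14

Pb(IO3)2(s) <=> Pb^2+(aq) + 2 IO3^-(aq)
For each mole of Pb(IO3)2 that dissolves: [Pb^2+] = s, [IO3^-] = 2s.
Ksp = [Pb^2+][IO3^-]^2
Ksp = s(2s)^2 = 4s^3
Ksp = 4 × (2.7 × 10^-5)^3 = 7.9 x 10^-14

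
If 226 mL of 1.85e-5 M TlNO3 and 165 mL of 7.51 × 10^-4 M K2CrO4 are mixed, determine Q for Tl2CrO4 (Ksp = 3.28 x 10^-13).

Q ≈ 3.62 x 10^-14

Total volume = 226 + 165 = 391 mL.
[Tl^+] = 1.85 × 10^-5 × (226/391) = 1.069 × 10^-5 M
[CrO4^2-] = 7.51 x 10^-4 × (165/391) = 3.169 × 10^-4 M
Tl2CrO4(s) <=> 2 Tl^+ + CrO4^2-, so Q = [Tl^+]^2[CrO4^2-]
Q = (1.069 x 10^-5)^2(3.169 × 10^-4) = 3.62 x 10^-14
Q < Ksp, so no precipitate of Tl2CrO4 forms.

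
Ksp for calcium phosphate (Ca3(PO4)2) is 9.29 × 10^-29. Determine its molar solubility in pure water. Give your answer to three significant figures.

Ca3(PO4)2(s) ⇌ 3 Ca^2+ + 2 PO4^3-
Ksp = [Ca^2+]^3[PO4^3-]^2
If s mol/L of Ca3(PO4)2 dissolves, [Ca^2+] = 3s and [PO4^3-] = 2s.
So Ksp = (3s)^3 × (2s)^2 = 108s^5
s = (9.29 × 10^-29 / 108)^(1/5) = 9.70 × 10^-7 M

9.70 x 10^-7 M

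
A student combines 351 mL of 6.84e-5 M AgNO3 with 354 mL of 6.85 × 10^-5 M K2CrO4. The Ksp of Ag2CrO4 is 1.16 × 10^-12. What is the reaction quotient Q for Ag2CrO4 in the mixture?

Total volume = 351 + 354 = 705 mL.
[Ag^+] = 6.84 × 10^-5 × (351/705) = 3.405 × 10^-5 M
[CrO4^2-] = 6.85 × 10^-5 × (354/705) = 3.440 × 10^-5 M
Ag2CrO4(s) ⇌ 2 Ag^+(aq) + CrO4^2-(aq), so Q = [Ag^+]^2[CrO4^2-]
Q = (3.405 x 10^-5)^2(3.440 x 10^-5) = 3.99 x 10^-14
Q < Ksp, so no precipitate of Ag2CrO4 forms.

Q ≈ 3.99 × 10^-14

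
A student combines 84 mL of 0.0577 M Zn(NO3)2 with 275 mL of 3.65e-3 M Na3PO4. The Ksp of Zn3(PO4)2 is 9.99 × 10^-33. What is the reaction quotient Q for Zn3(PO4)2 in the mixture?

Q = 1.92 x 10^-11

Total volume = 84 + 275 = 359 mL.
[Zn^2+] = 5.77 × 10^-2 × (84/359) = 1.350 × 10^-2 M
[PO4^3-] = 3.65 x 10^-3 × (275/359) = 2.796 x 10^-3 M
Zn3(PO4)2(s) <=> 3 Zn^2+(aq) + 2 PO4^3-(aq), so Q = [Zn^2+]^3[PO4^3-]^2
Q = (1.350 x 10^-2)^3(2.796 × 10^-3)^2 = 1.92 × 10^-11
Q > Ksp, so Zn3(PO4)2 will precipitate.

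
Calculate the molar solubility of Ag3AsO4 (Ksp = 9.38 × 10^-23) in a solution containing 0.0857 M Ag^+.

s ≈ 1.49 x 10^-19 M

Ag3AsO4(s) ⇌ 3 Ag^+(aq) + AsO4^3-(aq)
Ksp = [Ag^+]^3[AsO4^3-]
If s mol/L dissolves here, [Ag^+] = 0.0857 + 3s ≈ 0.0857, [AsO4^3-] = s (Ksp is small, so little additional dissolves).
Ksp ≈ (0.0857)^3 × s
s = 1.49 x 10^-19 M
Check: 3s = 4.5 × 10^-19 ≪ 0.0857, so the approximation is valid.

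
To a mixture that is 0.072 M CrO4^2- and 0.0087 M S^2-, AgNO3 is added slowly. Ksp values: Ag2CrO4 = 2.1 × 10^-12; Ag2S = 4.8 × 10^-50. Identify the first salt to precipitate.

Precipitation of each salt starts when its ion product equals its Ksp.
For Ag2CrO4: 2.1 × 10^-12 = 0.072 × [Ag^+]^2  ⇒  [Ag^+] = 5.4 × 10^-6 M.
For Ag2S: 4.8 × 10^-50 = 0.0087 × [Ag^+]^2  ⇒  [Ag^+] = 2.3 × 10^-24 M.
The salt with the lower threshold [Ag^+] precipitates first: Ag2S.

Ag2S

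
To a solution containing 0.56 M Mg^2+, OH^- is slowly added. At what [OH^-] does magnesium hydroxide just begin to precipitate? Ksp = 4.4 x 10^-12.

[OH^-] ≈ 2.8 × 10^-6 M

Mg(OH)2(s) ⇌ Mg^2+ + 2 OH^-
Ksp = [Mg^2+][OH^-]^2
Precipitation begins when Q = Ksp. With [Mg^2+] = 0.56 M:
4.4 x 10^-12 = (0.56) × [OH^-]^2
[OH^-] = (4.4 x 10^-12 / 5.6 × 10^-1)^(1/2) = 2.8 × 10^-6 M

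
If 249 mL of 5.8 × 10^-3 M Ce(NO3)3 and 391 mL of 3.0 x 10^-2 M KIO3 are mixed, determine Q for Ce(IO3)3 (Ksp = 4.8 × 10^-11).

Total volume = 249 + 391 = 640 mL.
[Ce^3+] = 5.8 × 10^-3 × (249/640) = 2.26 × 10^-3 M
[IO3^-] = 3.0 × 10^-2 × (391/640) = 1.83 × 10^-2 M
Ce(IO3)3(s) ⇌ Ce^3+(aq) + 3 IO3^-(aq), so Q = [Ce^3+][IO3^-]^3
Q = (2.26 × 10^-3)(1.83 × 10^-2)^3 = 1.4 x 10^-8
Q > Ksp, so Ce(IO3)3 will precipitate.

1.4 × 10^-8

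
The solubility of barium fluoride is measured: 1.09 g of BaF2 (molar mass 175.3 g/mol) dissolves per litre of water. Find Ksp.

Ksp = 9.62 x 10^-7

Molar solubility s = (1.09 g/L) / (175.3 g/mol) = 6.218 x 10^-3 M.
BaF2(s) ⇌ Ba^2+ + 2 F^-
Let s = molar solubility. Then [Ba^2+] = s and [F^-] = 2s.
Ksp = [Ba^2+][F^-]^2
Ksp = s(2s)^2 = 4s^3
Ksp = 4 × (6.218 × 10^-3)^3 = 9.62 x 10^-7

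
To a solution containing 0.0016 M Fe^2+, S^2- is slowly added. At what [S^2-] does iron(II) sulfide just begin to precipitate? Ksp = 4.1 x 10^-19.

[S^2-] ≈ 2.6 × 10^-16 M

FeS(s) ⇌ Fe^2+(aq) + S^2-(aq)
Ksp = [Fe^2+][S^2-]
Precipitation begins when Q = Ksp. With [Fe^2+] = 0.0016 M:
4.1 x 10^-19 = (0.0016) × [S^2-]
[S^2-] = (4.1 x 10^-19 / 1.6 × 10^-3) = 2.6 x 10^-16 M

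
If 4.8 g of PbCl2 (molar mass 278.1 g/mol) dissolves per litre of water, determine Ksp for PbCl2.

Molar solubility s = (4.8 g/L) / (278.1 g/mol) = 1.73 × 10^-2 M.
PbCl2(s) ⇌ Pb^2+ + 2 Cl^-
With molar solubility s: [Pb^2+] = s, [Cl^-] = 2s.
Ksp = [Pb^2+][Cl^-]^2
So Ksp = s × (2s)^2 = 4s^3
With s = 1.73 x 10^-2: Ksp = 2.1 × 10^-5

Ksp = 2.1 x 10^-5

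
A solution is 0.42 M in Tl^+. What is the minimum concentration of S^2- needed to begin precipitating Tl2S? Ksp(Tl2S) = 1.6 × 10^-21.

Tl2S(s) ⇌ 2 Tl^+ + S^2-
Ksp = [Tl^+]^2[S^2-]
Precipitation begins when Q = Ksp. With [Tl^+] = 0.42 M:
1.6 × 10^-21 = (0.42)^2 × [S^2-]
[S^2-] = (1.6 × 10^-21 / 1.76 x 10^-1) = 9.1 x 10^-21 M

9.1 × 10^-21 M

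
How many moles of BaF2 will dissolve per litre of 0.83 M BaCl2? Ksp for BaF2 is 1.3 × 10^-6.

BaF2(s) <=> Ba^2+(aq) + 2 F^-(aq)
Ksp = [Ba^2+][F^-]^2
If s mol/L dissolves here, [Ba^2+] = 0.83 + s ≈ 0.83, [F^-] = 2s (Ksp is small, so little additional dissolves).
Ksp ≈ 0.83 × (2s)^2
s = 6.3 × 10^-4 M
Check: s = 6.3 x 10^-4 ≪ 0.83, so the approximation is valid.

s ≈ 6.3 × 10^-4 M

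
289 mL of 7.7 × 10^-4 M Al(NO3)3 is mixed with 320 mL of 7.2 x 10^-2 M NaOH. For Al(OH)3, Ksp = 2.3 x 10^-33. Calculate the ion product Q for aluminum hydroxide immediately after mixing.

Q ≈ 2.0 x 10^-8

Total volume = 289 + 320 = 609 mL.
[Al^3+] = 7.7 × 10^-4 × (289/609) = 3.65 × 10^-4 M
[OH^-] = 7.2 x 10^-2 × (320/609) = 3.78 x 10^-2 M
Al(OH)3(s) ⇌ Al^3+(aq) + 3 OH^-(aq), so Q = [Al^3+][OH^-]^3
Q = (3.65 × 10^-4)(3.78 × 10^-2)^3 = 2.0 x 10^-8
Q > Ksp, so Al(OH)3 will precipitate.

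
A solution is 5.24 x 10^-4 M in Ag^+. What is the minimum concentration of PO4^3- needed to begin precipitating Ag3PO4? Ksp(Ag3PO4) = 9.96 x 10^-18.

6.92 × 10^-8 M

Ag3PO4(s) ⇌ 3 Ag^+ + PO4^3-
Ksp = [Ag^+]^3[PO4^3-]
Precipitation begins when Q = Ksp. With [Ag^+] = 5.24 x 10^-4 M:
9.96 x 10^-18 = (5.24 x 10^-4)^3 × [PO4^3-]
[PO4^3-] = (9.96 x 10^-18 / 1.439 × 10^-10) = 6.92 x 10^-8 M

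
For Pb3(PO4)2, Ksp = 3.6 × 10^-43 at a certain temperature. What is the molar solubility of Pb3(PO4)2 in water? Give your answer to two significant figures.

s ≈ 1.3 x 10^-9 M

Pb3(PO4)2(s) <=> 3 Pb^2+(aq) + 2 PO4^3-(aq)
Ksp = [Pb^2+]^3[PO4^3-]^2
Let s = molar solubility. Then [Pb^2+] = 3s and [PO4^3-] = 2s.
Ksp = (3s)^3(2s)^2 = 108s^5
s^5 = 3.6 × 10^-43 / 108, so s = 1.3 × 10^-9 M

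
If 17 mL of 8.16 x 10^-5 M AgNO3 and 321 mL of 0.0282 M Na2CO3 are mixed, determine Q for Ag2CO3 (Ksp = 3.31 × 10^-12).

Q = 4.51 × 10^-13

Total volume = 17 + 321 = 338 mL.
[Ag^+] = 8.16 × 10^-5 × (17/338) = 4.104 x 10^-6 M
[CO3^2-] = 2.82 x 10^-2 × (321/338) = 2.678 × 10^-2 M
Ag2CO3(s) ⇌ 2 Ag^+ + CO3^2-, so Q = [Ag^+]^2[CO3^2-]
Q = (4.104 × 10^-6)^2(2.678 x 10^-2) = 4.51 × 10^-13
Q < Ksp, so no precipitate of Ag2CO3 forms.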